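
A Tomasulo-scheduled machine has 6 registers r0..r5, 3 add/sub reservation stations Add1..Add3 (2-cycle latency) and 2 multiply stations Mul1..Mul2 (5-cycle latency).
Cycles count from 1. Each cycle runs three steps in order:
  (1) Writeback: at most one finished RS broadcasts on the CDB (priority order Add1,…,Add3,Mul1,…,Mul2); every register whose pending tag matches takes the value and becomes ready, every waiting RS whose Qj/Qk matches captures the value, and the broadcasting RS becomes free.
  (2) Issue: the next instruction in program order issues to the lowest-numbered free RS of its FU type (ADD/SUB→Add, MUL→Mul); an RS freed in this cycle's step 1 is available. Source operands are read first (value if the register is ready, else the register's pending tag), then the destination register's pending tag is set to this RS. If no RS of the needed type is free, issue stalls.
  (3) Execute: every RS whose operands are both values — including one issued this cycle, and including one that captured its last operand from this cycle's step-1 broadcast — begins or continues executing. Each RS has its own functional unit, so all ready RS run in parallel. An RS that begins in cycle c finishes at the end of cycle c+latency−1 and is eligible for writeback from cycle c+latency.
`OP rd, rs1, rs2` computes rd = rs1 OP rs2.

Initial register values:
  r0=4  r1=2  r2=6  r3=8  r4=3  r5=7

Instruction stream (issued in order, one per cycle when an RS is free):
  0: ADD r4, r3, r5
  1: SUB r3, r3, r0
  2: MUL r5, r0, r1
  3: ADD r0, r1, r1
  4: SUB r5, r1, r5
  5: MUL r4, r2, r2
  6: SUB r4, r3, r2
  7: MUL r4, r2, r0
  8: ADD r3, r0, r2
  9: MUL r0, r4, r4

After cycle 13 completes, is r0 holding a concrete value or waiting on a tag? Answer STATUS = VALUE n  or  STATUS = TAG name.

STATUS = TAG Mul2

  c1: issue ADD r4<-Add1  regs: r0:4,r1:2,r2:6,r3:8,r4:Add1,r5:7
  c2: issue SUB r3<-Add2  regs: r0:4,r1:2,r2:6,r3:Add2,r4:Add1,r5:7
  c3: CDB Add1=15; issue MUL r5<-Mul1  regs: r0:4,r1:2,r2:6,r3:Add2,r4:15,r5:Mul1
  c4: CDB Add2=4; issue ADD r0<-Add1  regs: r0:Add1,r1:2,r2:6,r3:4,r4:15,r5:Mul1
  c5: issue SUB r5<-Add2  regs: r0:Add1,r1:2,r2:6,r3:4,r4:15,r5:Add2
  c6: CDB Add1=4; issue MUL r4<-Mul2  regs: r0:4,r1:2,r2:6,r3:4,r4:Mul2,r5:Add2
  c7: issue SUB r4<-Add1  regs: r0:4,r1:2,r2:6,r3:4,r4:Add1,r5:Add2
  c8: CDB Mul1=8; issue MUL r4<-Mul1  regs: r0:4,r1:2,r2:6,r3:4,r4:Mul1,r5:Add2
  c9: CDB Add1=-2; issue ADD r3<-Add1  regs: r0:4,r1:2,r2:6,r3:Add1,r4:Mul1,r5:Add2
  c10: CDB Add2=-6; stall  regs: r0:4,r1:2,r2:6,r3:Add1,r4:Mul1,r5:-6
  c11: CDB Add1=10; stall  regs: r0:4,r1:2,r2:6,r3:10,r4:Mul1,r5:-6
  c12: CDB Mul2=36; issue MUL r0<-Mul2  regs: r0:Mul2,r1:2,r2:6,r3:10,r4:Mul1,r5:-6
  c13: CDB Mul1=24  regs: r0:Mul2,r1:2,r2:6,r3:10,r4:24,r5:-6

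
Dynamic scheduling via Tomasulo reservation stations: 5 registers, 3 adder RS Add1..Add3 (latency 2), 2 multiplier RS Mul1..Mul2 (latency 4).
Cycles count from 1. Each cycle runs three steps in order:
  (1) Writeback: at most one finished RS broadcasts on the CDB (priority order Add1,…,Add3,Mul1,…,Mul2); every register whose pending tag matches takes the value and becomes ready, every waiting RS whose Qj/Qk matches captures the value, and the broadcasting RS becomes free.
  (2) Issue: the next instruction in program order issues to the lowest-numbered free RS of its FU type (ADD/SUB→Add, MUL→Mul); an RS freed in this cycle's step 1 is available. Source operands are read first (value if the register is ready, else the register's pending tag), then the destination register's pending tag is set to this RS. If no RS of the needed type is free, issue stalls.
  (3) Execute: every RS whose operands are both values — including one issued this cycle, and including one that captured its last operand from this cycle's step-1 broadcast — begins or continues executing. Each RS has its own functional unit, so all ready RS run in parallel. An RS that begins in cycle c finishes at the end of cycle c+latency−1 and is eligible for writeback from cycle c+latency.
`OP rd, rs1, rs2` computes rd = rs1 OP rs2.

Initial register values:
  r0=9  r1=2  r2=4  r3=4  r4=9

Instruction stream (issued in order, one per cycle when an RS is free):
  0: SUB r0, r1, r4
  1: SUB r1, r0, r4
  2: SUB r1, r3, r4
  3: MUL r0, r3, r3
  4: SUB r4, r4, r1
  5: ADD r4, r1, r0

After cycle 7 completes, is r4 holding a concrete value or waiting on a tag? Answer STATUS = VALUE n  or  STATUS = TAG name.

c1: issue SUB r0<-Add1 | r0:Add1,r1:2,r2:4,r3:4,r4:9
c2: issue SUB r1<-Add2 | r0:Add1,r1:Add2,r2:4,r3:4,r4:9
c3: CDB Add1=-7; issue SUB r1<-Add1 | r0:-7,r1:Add1,r2:4,r3:4,r4:9
c4: issue MUL r0<-Mul1 | r0:Mul1,r1:Add1,r2:4,r3:4,r4:9
c5: CDB Add1=-5; issue SUB r4<-Add1 | r0:Mul1,r1:-5,r2:4,r3:4,r4:Add1
c6: CDB Add2=-16; issue ADD r4<-Add2 | r0:Mul1,r1:-5,r2:4,r3:4,r4:Add2
c7: CDB Add1=14 | r0:Mul1,r1:-5,r2:4,r3:4,r4:Add2

STATUS = TAG Add2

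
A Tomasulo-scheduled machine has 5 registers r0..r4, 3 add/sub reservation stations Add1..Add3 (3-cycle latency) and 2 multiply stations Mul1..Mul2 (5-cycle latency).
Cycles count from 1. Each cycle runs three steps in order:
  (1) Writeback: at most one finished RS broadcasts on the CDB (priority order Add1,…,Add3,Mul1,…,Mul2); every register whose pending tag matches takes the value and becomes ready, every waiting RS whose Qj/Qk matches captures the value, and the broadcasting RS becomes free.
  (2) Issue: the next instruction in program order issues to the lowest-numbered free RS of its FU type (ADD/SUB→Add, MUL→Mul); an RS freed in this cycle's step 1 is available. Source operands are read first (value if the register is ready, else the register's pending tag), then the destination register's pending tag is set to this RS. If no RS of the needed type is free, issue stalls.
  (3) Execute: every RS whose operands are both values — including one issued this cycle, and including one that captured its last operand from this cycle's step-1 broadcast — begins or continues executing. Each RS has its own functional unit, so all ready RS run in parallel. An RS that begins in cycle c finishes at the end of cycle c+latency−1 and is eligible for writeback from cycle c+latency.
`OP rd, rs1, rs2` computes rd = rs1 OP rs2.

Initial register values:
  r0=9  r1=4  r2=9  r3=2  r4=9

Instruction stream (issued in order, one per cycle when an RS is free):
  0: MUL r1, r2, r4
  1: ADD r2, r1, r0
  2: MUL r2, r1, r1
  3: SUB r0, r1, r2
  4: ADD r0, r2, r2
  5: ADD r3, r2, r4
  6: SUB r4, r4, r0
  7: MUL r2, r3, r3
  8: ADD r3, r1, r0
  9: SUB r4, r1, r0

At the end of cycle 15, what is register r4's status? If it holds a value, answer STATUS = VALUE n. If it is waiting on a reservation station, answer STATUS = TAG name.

STATUS = TAG Add1

c1: issue MUL r1<-Mul1 | r0:9,r1:Mul1,r2:9,r3:2,r4:9
c2: issue ADD r2<-Add1 | r0:9,r1:Mul1,r2:Add1,r3:2,r4:9
c3: issue MUL r2<-Mul2 | r0:9,r1:Mul1,r2:Mul2,r3:2,r4:9
c4: issue SUB r0<-Add2 | r0:Add2,r1:Mul1,r2:Mul2,r3:2,r4:9
c5: issue ADD r0<-Add3 | r0:Add3,r1:Mul1,r2:Mul2,r3:2,r4:9
c6: CDB Mul1=81; stall | r0:Add3,r1:81,r2:Mul2,r3:2,r4:9
c7: stall | r0:Add3,r1:81,r2:Mul2,r3:2,r4:9
c8: stall | r0:Add3,r1:81,r2:Mul2,r3:2,r4:9
c9: CDB Add1=90; issue ADD r3<-Add1 | r0:Add3,r1:81,r2:Mul2,r3:Add1,r4:9
c10: stall | r0:Add3,r1:81,r2:Mul2,r3:Add1,r4:9
c11: CDB Mul2=6561; stall | r0:Add3,r1:81,r2:6561,r3:Add1,r4:9
c12: stall | r0:Add3,r1:81,r2:6561,r3:Add1,r4:9
c13: stall | r0:Add3,r1:81,r2:6561,r3:Add1,r4:9
c14: CDB Add1=6570; issue SUB r4<-Add1 | r0:Add3,r1:81,r2:6561,r3:6570,r4:Add1
c15: CDB Add2=-6480; issue MUL r2<-Mul1 | r0:Add3,r1:81,r2:Mul1,r3:6570,r4:Add1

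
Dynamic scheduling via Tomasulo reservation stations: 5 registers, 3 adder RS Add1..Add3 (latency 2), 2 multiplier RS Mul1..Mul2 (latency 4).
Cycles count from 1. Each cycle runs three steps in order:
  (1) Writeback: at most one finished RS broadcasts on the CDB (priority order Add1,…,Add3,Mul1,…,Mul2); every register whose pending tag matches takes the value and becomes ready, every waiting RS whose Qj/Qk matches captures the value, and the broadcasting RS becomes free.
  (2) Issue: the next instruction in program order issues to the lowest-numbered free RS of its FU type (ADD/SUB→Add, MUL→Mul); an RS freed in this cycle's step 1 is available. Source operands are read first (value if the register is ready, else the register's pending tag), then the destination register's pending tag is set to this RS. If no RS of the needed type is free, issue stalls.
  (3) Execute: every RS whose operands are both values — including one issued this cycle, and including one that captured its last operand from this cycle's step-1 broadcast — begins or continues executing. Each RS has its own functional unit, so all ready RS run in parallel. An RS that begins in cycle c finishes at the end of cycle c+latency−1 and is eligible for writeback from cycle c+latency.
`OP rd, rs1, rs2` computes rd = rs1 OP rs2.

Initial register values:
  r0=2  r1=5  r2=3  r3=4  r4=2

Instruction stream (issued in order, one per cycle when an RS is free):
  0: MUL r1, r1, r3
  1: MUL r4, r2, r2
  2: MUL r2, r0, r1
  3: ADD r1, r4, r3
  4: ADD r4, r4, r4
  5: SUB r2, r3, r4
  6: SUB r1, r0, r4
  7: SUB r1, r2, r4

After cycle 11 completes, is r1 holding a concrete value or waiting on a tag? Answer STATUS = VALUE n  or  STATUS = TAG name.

STATUS = TAG Add3

  c1: issue MUL r1<-Mul1  regs: r0:2,r1:Mul1,r2:3,r3:4,r4:2
  c2: issue MUL r4<-Mul2  regs: r0:2,r1:Mul1,r2:3,r3:4,r4:Mul2
  c3: stall  regs: r0:2,r1:Mul1,r2:3,r3:4,r4:Mul2
  c4: stall  regs: r0:2,r1:Mul1,r2:3,r3:4,r4:Mul2
  c5: CDB Mul1=20; issue MUL r2<-Mul1  regs: r0:2,r1:20,r2:Mul1,r3:4,r4:Mul2
  c6: CDB Mul2=9; issue ADD r1<-Add1  regs: r0:2,r1:Add1,r2:Mul1,r3:4,r4:9
  c7: issue ADD r4<-Add2  regs: r0:2,r1:Add1,r2:Mul1,r3:4,r4:Add2
  c8: CDB Add1=13; issue SUB r2<-Add1  regs: r0:2,r1:13,r2:Add1,r3:4,r4:Add2
  c9: CDB Add2=18; issue SUB r1<-Add2  regs: r0:2,r1:Add2,r2:Add1,r3:4,r4:18
  c10: CDB Mul1=40; issue SUB r1<-Add3  regs: r0:2,r1:Add3,r2:Add1,r3:4,r4:18
  c11: CDB Add1=-14  regs: r0:2,r1:Add3,r2:-14,r3:4,r4:18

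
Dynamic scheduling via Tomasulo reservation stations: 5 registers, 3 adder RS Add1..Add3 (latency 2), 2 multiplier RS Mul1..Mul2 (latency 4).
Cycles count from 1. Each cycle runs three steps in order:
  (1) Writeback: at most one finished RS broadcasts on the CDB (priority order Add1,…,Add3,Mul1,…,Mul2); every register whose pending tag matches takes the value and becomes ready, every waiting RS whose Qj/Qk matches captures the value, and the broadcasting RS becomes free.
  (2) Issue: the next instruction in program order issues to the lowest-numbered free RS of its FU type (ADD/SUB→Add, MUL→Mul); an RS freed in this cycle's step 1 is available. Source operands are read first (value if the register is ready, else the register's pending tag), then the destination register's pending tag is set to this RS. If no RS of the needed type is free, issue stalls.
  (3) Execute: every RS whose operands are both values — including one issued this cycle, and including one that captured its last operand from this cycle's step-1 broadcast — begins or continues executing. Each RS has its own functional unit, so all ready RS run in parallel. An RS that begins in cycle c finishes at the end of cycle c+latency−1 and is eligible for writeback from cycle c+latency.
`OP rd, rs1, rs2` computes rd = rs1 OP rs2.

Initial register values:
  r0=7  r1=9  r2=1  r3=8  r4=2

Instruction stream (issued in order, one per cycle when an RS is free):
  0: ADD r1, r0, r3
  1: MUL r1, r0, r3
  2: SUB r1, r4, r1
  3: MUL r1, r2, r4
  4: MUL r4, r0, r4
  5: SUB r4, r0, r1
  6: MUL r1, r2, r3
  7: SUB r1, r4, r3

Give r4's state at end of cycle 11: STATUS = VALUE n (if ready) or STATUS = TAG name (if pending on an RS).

cycle 1: issue ADD r1<-Add1 // r0:7,r1:Add1,r2:1,r3:8,r4:2
cycle 2: issue MUL r1<-Mul1 // r0:7,r1:Mul1,r2:1,r3:8,r4:2
cycle 3: CDB Add1=15; issue SUB r1<-Add1 // r0:7,r1:Add1,r2:1,r3:8,r4:2
cycle 4: issue MUL r1<-Mul2 // r0:7,r1:Mul2,r2:1,r3:8,r4:2
cycle 5: stall // r0:7,r1:Mul2,r2:1,r3:8,r4:2
cycle 6: CDB Mul1=56; issue MUL r4<-Mul1 // r0:7,r1:Mul2,r2:1,r3:8,r4:Mul1
cycle 7: issue SUB r4<-Add2 // r0:7,r1:Mul2,r2:1,r3:8,r4:Add2
cycle 8: CDB Add1=-54; stall // r0:7,r1:Mul2,r2:1,r3:8,r4:Add2
cycle 9: CDB Mul2=2; issue MUL r1<-Mul2 // r0:7,r1:Mul2,r2:1,r3:8,r4:Add2
cycle 10: CDB Mul1=14; issue SUB r1<-Add1 // r0:7,r1:Add1,r2:1,r3:8,r4:Add2
cycle 11: CDB Add2=5 // r0:7,r1:Add1,r2:1,r3:8,r4:5

STATUS = VALUE 5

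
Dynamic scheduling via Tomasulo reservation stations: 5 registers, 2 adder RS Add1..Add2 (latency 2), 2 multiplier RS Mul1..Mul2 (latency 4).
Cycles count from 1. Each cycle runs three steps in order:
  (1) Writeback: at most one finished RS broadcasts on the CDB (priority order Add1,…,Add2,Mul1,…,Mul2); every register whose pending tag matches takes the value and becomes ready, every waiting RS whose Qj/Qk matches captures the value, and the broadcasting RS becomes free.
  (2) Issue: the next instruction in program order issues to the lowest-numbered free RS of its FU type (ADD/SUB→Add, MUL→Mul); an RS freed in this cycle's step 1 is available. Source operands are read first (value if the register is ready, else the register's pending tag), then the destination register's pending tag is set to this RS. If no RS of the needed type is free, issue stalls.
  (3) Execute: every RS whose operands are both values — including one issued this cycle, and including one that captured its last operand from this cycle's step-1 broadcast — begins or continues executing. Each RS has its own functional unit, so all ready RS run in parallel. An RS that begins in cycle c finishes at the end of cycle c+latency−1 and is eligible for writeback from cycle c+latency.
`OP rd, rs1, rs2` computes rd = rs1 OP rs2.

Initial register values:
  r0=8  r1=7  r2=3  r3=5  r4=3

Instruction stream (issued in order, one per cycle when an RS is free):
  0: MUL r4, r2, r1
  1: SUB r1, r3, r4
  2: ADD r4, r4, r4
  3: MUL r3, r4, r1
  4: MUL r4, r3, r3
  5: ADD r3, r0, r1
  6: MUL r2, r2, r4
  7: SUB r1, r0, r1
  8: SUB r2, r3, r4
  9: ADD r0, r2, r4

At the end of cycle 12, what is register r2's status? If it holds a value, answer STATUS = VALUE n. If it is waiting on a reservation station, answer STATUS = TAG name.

  c1: issue MUL r4<-Mul1  regs: r0:8,r1:7,r2:3,r3:5,r4:Mul1
  c2: issue SUB r1<-Add1  regs: r0:8,r1:Add1,r2:3,r3:5,r4:Mul1
  c3: issue ADD r4<-Add2  regs: r0:8,r1:Add1,r2:3,r3:5,r4:Add2
  c4: issue MUL r3<-Mul2  regs: r0:8,r1:Add1,r2:3,r3:Mul2,r4:Add2
  c5: CDB Mul1=21; issue MUL r4<-Mul1  regs: r0:8,r1:Add1,r2:3,r3:Mul2,r4:Mul1
  c6: stall  regs: r0:8,r1:Add1,r2:3,r3:Mul2,r4:Mul1
  c7: CDB Add1=-16; issue ADD r3<-Add1  regs: r0:8,r1:-16,r2:3,r3:Add1,r4:Mul1
  c8: CDB Add2=42; stall  regs: r0:8,r1:-16,r2:3,r3:Add1,r4:Mul1
  c9: CDB Add1=-8; stall  regs: r0:8,r1:-16,r2:3,r3:-8,r4:Mul1
  c10: stall  regs: r0:8,r1:-16,r2:3,r3:-8,r4:Mul1
  c11: stall  regs: r0:8,r1:-16,r2:3,r3:-8,r4:Mul1
  c12: CDB Mul2=-672; issue MUL r2<-Mul2  regs: r0:8,r1:-16,r2:Mul2,r3:-8,r4:Mul1

STATUS = TAG Mul2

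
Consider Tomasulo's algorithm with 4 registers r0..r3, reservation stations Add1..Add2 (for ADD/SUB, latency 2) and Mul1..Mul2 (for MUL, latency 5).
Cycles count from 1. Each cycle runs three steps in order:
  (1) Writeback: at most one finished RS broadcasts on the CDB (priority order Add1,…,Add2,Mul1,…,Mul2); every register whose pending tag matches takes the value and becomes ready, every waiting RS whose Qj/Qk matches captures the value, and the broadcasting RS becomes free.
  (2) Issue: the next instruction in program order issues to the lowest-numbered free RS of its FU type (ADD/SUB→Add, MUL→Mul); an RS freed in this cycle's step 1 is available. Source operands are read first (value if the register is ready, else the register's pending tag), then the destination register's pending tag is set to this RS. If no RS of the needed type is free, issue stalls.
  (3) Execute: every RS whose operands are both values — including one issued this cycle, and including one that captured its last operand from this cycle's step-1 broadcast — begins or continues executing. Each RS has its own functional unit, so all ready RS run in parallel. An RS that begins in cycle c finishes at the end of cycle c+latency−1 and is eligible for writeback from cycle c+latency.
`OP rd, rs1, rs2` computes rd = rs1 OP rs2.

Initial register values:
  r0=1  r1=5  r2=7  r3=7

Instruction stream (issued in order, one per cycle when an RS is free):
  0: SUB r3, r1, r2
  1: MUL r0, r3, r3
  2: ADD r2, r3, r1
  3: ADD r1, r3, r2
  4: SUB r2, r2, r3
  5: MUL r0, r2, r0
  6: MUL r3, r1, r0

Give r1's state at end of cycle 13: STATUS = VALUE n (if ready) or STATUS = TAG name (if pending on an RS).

  c1: issue SUB r3<-Add1  regs: r0:1,r1:5,r2:7,r3:Add1
  c2: issue MUL r0<-Mul1  regs: r0:Mul1,r1:5,r2:7,r3:Add1
  c3: CDB Add1=-2; issue ADD r2<-Add1  regs: r0:Mul1,r1:5,r2:Add1,r3:-2
  c4: issue ADD r1<-Add2  regs: r0:Mul1,r1:Add2,r2:Add1,r3:-2
  c5: CDB Add1=3; issue SUB r2<-Add1  regs: r0:Mul1,r1:Add2,r2:Add1,r3:-2
  c6: issue MUL r0<-Mul2  regs: r0:Mul2,r1:Add2,r2:Add1,r3:-2
  c7: CDB Add1=5; stall  regs: r0:Mul2,r1:Add2,r2:5,r3:-2
  c8: CDB Add2=1; stall  regs: r0:Mul2,r1:1,r2:5,r3:-2
  c9: CDB Mul1=4; issue MUL r3<-Mul1  regs: r0:Mul2,r1:1,r2:5,r3:Mul1
  c10: -  regs: r0:Mul2,r1:1,r2:5,r3:Mul1
  c11: -  regs: r0:Mul2,r1:1,r2:5,r3:Mul1
  c12: -  regs: r0:Mul2,r1:1,r2:5,r3:Mul1
  c13: -  regs: r0:Mul2,r1:1,r2:5,r3:Mul1

STATUS = VALUE 1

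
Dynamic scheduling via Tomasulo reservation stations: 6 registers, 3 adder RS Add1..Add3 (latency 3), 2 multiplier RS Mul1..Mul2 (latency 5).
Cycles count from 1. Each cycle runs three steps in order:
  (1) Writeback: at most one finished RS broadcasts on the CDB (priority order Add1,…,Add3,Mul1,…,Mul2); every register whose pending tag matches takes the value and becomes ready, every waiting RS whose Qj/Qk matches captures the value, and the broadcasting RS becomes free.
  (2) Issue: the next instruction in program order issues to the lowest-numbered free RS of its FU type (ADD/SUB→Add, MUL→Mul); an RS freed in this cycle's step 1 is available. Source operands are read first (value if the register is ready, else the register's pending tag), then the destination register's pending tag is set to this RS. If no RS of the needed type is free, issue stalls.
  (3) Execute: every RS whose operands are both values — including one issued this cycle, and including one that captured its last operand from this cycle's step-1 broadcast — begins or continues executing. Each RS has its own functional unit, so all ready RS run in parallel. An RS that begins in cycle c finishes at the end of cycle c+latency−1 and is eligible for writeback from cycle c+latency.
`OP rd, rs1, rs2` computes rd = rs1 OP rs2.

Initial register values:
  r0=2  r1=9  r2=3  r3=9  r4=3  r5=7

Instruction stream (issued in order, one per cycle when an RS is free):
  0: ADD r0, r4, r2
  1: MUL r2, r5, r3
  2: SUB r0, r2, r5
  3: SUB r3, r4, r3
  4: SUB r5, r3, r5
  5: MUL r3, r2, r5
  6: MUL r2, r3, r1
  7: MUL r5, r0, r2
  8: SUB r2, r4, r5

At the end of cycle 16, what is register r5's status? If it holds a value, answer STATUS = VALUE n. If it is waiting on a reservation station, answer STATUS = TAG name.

  c1: issue ADD r0<-Add1  regs: r0:Add1,r1:9,r2:3,r3:9,r4:3,r5:7
  c2: issue MUL r2<-Mul1  regs: r0:Add1,r1:9,r2:Mul1,r3:9,r4:3,r5:7
  c3: issue SUB r0<-Add2  regs: r0:Add2,r1:9,r2:Mul1,r3:9,r4:3,r5:7
  c4: CDB Add1=6; issue SUB r3<-Add1  regs: r0:Add2,r1:9,r2:Mul1,r3:Add1,r4:3,r5:7
  c5: issue SUB r5<-Add3  regs: r0:Add2,r1:9,r2:Mul1,r3:Add1,r4:3,r5:Add3
  c6: issue MUL r3<-Mul2  regs: r0:Add2,r1:9,r2:Mul1,r3:Mul2,r4:3,r5:Add3
  c7: CDB Add1=-6; stall  regs: r0:Add2,r1:9,r2:Mul1,r3:Mul2,r4:3,r5:Add3
  c8: CDB Mul1=63; issue MUL r2<-Mul1  regs: r0:Add2,r1:9,r2:Mul1,r3:Mul2,r4:3,r5:Add3
  c9: stall  regs: r0:Add2,r1:9,r2:Mul1,r3:Mul2,r4:3,r5:Add3
  c10: CDB Add3=-13; stall  regs: r0:Add2,r1:9,r2:Mul1,r3:Mul2,r4:3,r5:-13
  c11: CDB Add2=56; stall  regs: r0:56,r1:9,r2:Mul1,r3:Mul2,r4:3,r5:-13
  c12: stall  regs: r0:56,r1:9,r2:Mul1,r3:Mul2,r4:3,r5:-13
  c13: stall  regs: r0:56,r1:9,r2:Mul1,r3:Mul2,r4:3,r5:-13
  c14: stall  regs: r0:56,r1:9,r2:Mul1,r3:Mul2,r4:3,r5:-13
  c15: CDB Mul2=-819; issue MUL r5<-Mul2  regs: r0:56,r1:9,r2:Mul1,r3:-819,r4:3,r5:Mul2
  c16: issue SUB r2<-Add1  regs: r0:56,r1:9,r2:Add1,r3:-819,r4:3,r5:Mul2

STATUS = TAG Mul2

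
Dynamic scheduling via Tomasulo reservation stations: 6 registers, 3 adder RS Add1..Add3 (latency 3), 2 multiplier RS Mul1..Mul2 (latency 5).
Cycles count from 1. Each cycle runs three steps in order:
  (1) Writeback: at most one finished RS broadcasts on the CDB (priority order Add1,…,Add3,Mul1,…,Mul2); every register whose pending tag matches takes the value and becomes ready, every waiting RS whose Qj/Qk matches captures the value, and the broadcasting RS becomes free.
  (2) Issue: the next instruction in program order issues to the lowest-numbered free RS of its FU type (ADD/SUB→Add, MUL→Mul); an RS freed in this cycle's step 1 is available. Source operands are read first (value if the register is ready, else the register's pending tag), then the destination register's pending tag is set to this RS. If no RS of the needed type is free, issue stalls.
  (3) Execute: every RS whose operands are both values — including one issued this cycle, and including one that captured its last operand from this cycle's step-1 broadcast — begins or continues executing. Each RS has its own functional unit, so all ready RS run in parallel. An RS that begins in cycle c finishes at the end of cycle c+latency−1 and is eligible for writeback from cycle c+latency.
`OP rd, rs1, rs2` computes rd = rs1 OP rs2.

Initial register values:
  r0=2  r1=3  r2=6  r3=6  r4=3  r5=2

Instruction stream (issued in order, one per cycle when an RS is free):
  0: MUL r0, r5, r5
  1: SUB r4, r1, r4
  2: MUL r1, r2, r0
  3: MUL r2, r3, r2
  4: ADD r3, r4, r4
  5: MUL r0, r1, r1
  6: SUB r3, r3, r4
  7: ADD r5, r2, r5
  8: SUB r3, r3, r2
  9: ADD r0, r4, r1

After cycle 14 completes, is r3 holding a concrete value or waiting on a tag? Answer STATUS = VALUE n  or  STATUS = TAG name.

  c1: issue MUL r0<-Mul1  regs: r0:Mul1,r1:3,r2:6,r3:6,r4:3,r5:2
  c2: issue SUB r4<-Add1  regs: r0:Mul1,r1:3,r2:6,r3:6,r4:Add1,r5:2
  c3: issue MUL r1<-Mul2  regs: r0:Mul1,r1:Mul2,r2:6,r3:6,r4:Add1,r5:2
  c4: stall  regs: r0:Mul1,r1:Mul2,r2:6,r3:6,r4:Add1,r5:2
  c5: CDB Add1=0; stall  regs: r0:Mul1,r1:Mul2,r2:6,r3:6,r4:0,r5:2
  c6: CDB Mul1=4; issue MUL r2<-Mul1  regs: r0:4,r1:Mul2,r2:Mul1,r3:6,r4:0,r5:2
  c7: issue ADD r3<-Add1  regs: r0:4,r1:Mul2,r2:Mul1,r3:Add1,r4:0,r5:2
  c8: stall  regs: r0:4,r1:Mul2,r2:Mul1,r3:Add1,r4:0,r5:2
  c9: stall  regs: r0:4,r1:Mul2,r2:Mul1,r3:Add1,r4:0,r5:2
  c10: CDB Add1=0; stall  regs: r0:4,r1:Mul2,r2:Mul1,r3:0,r4:0,r5:2
  c11: CDB Mul1=36; issue MUL r0<-Mul1  regs: r0:Mul1,r1:Mul2,r2:36,r3:0,r4:0,r5:2
  c12: CDB Mul2=24; issue SUB r3<-Add1  regs: r0:Mul1,r1:24,r2:36,r3:Add1,r4:0,r5:2
  c13: issue ADD r5<-Add2  regs: r0:Mul1,r1:24,r2:36,r3:Add1,r4:0,r5:Add2
  c14: issue SUB r3<-Add3  regs: r0:Mul1,r1:24,r2:36,r3:Add3,r4:0,r5:Add2

STATUS = TAG Add3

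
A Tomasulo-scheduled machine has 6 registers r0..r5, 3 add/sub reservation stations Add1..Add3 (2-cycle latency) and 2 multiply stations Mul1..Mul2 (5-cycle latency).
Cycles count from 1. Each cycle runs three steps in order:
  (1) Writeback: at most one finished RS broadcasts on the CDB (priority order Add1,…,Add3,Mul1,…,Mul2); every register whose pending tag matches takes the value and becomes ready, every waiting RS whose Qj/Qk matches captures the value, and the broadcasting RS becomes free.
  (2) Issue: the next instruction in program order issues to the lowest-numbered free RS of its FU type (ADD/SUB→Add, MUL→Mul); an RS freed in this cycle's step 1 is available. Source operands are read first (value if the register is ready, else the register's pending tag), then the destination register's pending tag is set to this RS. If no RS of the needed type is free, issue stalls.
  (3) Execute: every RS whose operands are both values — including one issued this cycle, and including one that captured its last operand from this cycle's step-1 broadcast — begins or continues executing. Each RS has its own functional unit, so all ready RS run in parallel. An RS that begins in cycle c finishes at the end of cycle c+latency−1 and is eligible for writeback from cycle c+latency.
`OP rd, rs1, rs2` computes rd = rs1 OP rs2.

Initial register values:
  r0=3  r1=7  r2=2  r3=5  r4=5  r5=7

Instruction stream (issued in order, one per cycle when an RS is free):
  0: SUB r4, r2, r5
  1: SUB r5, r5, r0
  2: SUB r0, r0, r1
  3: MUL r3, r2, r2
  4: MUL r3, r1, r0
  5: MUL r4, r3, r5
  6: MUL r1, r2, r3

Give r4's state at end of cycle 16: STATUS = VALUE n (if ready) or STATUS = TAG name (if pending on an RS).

cycle 1: issue SUB r4<-Add1 // r0:3,r1:7,r2:2,r3:5,r4:Add1,r5:7
cycle 2: issue SUB r5<-Add2 // r0:3,r1:7,r2:2,r3:5,r4:Add1,r5:Add2
cycle 3: CDB Add1=-5; issue SUB r0<-Add1 // r0:Add1,r1:7,r2:2,r3:5,r4:-5,r5:Add2
cycle 4: CDB Add2=4; issue MUL r3<-Mul1 // r0:Add1,r1:7,r2:2,r3:Mul1,r4:-5,r5:4
cycle 5: CDB Add1=-4; issue MUL r3<-Mul2 // r0:-4,r1:7,r2:2,r3:Mul2,r4:-5,r5:4
cycle 6: stall // r0:-4,r1:7,r2:2,r3:Mul2,r4:-5,r5:4
cycle 7: stall // r0:-4,r1:7,r2:2,r3:Mul2,r4:-5,r5:4
cycle 8: stall // r0:-4,r1:7,r2:2,r3:Mul2,r4:-5,r5:4
cycle 9: CDB Mul1=4; issue MUL r4<-Mul1 // r0:-4,r1:7,r2:2,r3:Mul2,r4:Mul1,r5:4
cycle 10: CDB Mul2=-28; issue MUL r1<-Mul2 // r0:-4,r1:Mul2,r2:2,r3:-28,r4:Mul1,r5:4
cycle 11: - // r0:-4,r1:Mul2,r2:2,r3:-28,r4:Mul1,r5:4
cycle 12: - // r0:-4,r1:Mul2,r2:2,r3:-28,r4:Mul1,r5:4
cycle 13: - // r0:-4,r1:Mul2,r2:2,r3:-28,r4:Mul1,r5:4
cycle 14: - // r0:-4,r1:Mul2,r2:2,r3:-28,r4:Mul1,r5:4
cycle 15: CDB Mul1=-112 // r0:-4,r1:Mul2,r2:2,r3:-28,r4:-112,r5:4
cycle 16: CDB Mul2=-56 // r0:-4,r1:-56,r2:2,r3:-28,r4:-112,r5:4

STATUS = VALUE -112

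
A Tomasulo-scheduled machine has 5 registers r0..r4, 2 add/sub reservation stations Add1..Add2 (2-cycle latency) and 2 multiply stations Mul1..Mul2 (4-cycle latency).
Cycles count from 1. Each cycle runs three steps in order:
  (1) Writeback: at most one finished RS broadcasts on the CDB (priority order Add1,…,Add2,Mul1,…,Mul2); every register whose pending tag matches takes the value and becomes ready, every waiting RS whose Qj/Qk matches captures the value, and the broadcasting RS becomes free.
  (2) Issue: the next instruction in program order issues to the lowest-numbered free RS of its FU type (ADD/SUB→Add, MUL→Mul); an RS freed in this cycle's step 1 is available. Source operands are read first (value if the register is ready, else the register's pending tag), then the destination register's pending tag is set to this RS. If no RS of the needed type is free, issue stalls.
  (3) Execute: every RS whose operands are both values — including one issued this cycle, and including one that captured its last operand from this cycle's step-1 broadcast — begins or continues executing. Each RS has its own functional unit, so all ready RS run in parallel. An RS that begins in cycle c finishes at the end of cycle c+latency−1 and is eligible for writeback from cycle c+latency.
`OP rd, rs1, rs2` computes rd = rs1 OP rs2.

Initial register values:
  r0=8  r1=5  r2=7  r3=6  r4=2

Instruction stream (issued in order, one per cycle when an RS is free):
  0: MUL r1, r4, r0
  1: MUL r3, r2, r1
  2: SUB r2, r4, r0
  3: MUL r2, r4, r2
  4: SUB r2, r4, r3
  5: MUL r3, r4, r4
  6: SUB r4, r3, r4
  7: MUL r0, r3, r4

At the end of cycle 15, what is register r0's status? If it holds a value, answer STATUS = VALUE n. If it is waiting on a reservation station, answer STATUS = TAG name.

STATUS = TAG Mul2

  c1: issue MUL r1<-Mul1  regs: r0:8,r1:Mul1,r2:7,r3:6,r4:2
  c2: issue MUL r3<-Mul2  regs: r0:8,r1:Mul1,r2:7,r3:Mul2,r4:2
  c3: issue SUB r2<-Add1  regs: r0:8,r1:Mul1,r2:Add1,r3:Mul2,r4:2
  c4: stall  regs: r0:8,r1:Mul1,r2:Add1,r3:Mul2,r4:2
  c5: CDB Add1=-6; stall  regs: r0:8,r1:Mul1,r2:-6,r3:Mul2,r4:2
  c6: CDB Mul1=16; issue MUL r2<-Mul1  regs: r0:8,r1:16,r2:Mul1,r3:Mul2,r4:2
  c7: issue SUB r2<-Add1  regs: r0:8,r1:16,r2:Add1,r3:Mul2,r4:2
  c8: stall  regs: r0:8,r1:16,r2:Add1,r3:Mul2,r4:2
  c9: stall  regs: r0:8,r1:16,r2:Add1,r3:Mul2,r4:2
  c10: CDB Mul1=-12; issue MUL r3<-Mul1  regs: r0:8,r1:16,r2:Add1,r3:Mul1,r4:2
  c11: CDB Mul2=112; issue SUB r4<-Add2  regs: r0:8,r1:16,r2:Add1,r3:Mul1,r4:Add2
  c12: issue MUL r0<-Mul2  regs: r0:Mul2,r1:16,r2:Add1,r3:Mul1,r4:Add2
  c13: CDB Add1=-110  regs: r0:Mul2,r1:16,r2:-110,r3:Mul1,r4:Add2
  c14: CDB Mul1=4  regs: r0:Mul2,r1:16,r2:-110,r3:4,r4:Add2
  c15: -  regs: r0:Mul2,r1:16,r2:-110,r3:4,r4:Add2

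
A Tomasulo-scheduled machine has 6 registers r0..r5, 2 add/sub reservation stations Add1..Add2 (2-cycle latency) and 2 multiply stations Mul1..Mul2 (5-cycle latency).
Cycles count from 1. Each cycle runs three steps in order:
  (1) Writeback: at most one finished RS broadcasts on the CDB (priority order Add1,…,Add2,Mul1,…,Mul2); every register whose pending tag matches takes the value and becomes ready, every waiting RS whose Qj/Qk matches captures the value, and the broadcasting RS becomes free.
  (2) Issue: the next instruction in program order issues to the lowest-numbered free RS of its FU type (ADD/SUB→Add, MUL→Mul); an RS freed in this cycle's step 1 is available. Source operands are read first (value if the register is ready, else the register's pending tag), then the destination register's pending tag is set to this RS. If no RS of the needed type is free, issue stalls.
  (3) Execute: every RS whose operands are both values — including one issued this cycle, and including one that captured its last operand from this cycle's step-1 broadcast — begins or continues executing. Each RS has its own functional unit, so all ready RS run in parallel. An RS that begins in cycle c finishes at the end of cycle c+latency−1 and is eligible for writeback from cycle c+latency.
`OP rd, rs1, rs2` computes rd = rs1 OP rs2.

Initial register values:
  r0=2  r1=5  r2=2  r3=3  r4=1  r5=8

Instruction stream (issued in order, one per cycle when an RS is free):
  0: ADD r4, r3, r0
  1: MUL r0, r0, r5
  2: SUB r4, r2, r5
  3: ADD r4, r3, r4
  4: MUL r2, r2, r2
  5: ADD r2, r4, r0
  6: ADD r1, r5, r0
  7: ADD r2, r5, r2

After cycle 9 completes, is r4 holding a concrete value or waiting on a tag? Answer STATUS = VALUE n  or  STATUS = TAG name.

STATUS = VALUE -3

cycle 1: issue ADD r4<-Add1 // r0:2,r1:5,r2:2,r3:3,r4:Add1,r5:8
cycle 2: issue MUL r0<-Mul1 // r0:Mul1,r1:5,r2:2,r3:3,r4:Add1,r5:8
cycle 3: CDB Add1=5; issue SUB r4<-Add1 // r0:Mul1,r1:5,r2:2,r3:3,r4:Add1,r5:8
cycle 4: issue ADD r4<-Add2 // r0:Mul1,r1:5,r2:2,r3:3,r4:Add2,r5:8
cycle 5: CDB Add1=-6; issue MUL r2<-Mul2 // r0:Mul1,r1:5,r2:Mul2,r3:3,r4:Add2,r5:8
cycle 6: issue ADD r2<-Add1 // r0:Mul1,r1:5,r2:Add1,r3:3,r4:Add2,r5:8
cycle 7: CDB Add2=-3; issue ADD r1<-Add2 // r0:Mul1,r1:Add2,r2:Add1,r3:3,r4:-3,r5:8
cycle 8: CDB Mul1=16; stall // r0:16,r1:Add2,r2:Add1,r3:3,r4:-3,r5:8
cycle 9: stall // r0:16,r1:Add2,r2:Add1,r3:3,r4:-3,r5:8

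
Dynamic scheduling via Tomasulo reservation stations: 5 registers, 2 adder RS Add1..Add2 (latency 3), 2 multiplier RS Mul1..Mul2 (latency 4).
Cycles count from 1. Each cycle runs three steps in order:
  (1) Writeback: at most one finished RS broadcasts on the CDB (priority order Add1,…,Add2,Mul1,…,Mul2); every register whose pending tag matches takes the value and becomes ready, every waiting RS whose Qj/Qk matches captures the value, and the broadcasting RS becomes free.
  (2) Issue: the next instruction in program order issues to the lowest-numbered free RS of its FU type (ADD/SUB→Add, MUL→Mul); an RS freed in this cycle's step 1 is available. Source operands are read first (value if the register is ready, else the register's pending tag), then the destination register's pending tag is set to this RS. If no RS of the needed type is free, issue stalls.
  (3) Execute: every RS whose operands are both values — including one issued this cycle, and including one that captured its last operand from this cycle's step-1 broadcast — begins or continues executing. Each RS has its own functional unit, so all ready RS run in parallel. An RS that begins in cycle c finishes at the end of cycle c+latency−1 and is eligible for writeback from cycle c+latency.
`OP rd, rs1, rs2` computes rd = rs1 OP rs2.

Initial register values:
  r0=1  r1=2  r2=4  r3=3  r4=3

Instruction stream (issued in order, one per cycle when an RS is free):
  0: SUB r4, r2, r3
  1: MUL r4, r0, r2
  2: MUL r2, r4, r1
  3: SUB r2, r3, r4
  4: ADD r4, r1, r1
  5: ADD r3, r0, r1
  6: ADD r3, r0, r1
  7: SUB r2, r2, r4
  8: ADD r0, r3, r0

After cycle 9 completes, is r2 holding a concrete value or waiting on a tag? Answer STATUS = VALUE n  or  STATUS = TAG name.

STATUS = VALUE -1

  c1: issue SUB r4<-Add1  regs: r0:1,r1:2,r2:4,r3:3,r4:Add1
  c2: issue MUL r4<-Mul1  regs: r0:1,r1:2,r2:4,r3:3,r4:Mul1
  c3: issue MUL r2<-Mul2  regs: r0:1,r1:2,r2:Mul2,r3:3,r4:Mul1
  c4: CDB Add1=1; issue SUB r2<-Add1  regs: r0:1,r1:2,r2:Add1,r3:3,r4:Mul1
  c5: issue ADD r4<-Add2  regs: r0:1,r1:2,r2:Add1,r3:3,r4:Add2
  c6: CDB Mul1=4; stall  regs: r0:1,r1:2,r2:Add1,r3:3,r4:Add2
  c7: stall  regs: r0:1,r1:2,r2:Add1,r3:3,r4:Add2
  c8: CDB Add2=4; issue ADD r3<-Add2  regs: r0:1,r1:2,r2:Add1,r3:Add2,r4:4
  c9: CDB Add1=-1; issue ADD r3<-Add1  regs: r0:1,r1:2,r2:-1,r3:Add1,r4:4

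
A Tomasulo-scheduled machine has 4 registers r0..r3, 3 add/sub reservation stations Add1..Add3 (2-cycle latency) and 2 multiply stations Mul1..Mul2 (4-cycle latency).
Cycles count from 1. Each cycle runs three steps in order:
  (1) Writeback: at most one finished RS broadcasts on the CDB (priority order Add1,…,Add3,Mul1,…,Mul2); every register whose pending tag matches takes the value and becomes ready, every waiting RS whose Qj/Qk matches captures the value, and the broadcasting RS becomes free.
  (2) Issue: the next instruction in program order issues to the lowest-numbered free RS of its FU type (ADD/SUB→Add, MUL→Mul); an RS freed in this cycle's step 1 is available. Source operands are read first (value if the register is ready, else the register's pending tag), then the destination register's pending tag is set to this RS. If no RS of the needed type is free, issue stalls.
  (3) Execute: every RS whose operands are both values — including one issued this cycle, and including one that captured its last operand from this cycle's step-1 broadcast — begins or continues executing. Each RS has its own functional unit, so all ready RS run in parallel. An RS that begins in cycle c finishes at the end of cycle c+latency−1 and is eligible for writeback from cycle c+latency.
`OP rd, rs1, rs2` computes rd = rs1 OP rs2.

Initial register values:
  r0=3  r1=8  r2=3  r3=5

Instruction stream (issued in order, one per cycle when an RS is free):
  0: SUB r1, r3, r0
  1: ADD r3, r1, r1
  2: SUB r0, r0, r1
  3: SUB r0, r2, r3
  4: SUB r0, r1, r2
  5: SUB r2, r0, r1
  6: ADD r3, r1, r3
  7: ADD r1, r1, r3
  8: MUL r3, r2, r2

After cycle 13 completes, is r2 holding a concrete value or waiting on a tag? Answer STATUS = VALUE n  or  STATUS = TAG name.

cycle 1: issue SUB r1<-Add1 // r0:3,r1:Add1,r2:3,r3:5
cycle 2: issue ADD r3<-Add2 // r0:3,r1:Add1,r2:3,r3:Add2
cycle 3: CDB Add1=2; issue SUB r0<-Add1 // r0:Add1,r1:2,r2:3,r3:Add2
cycle 4: issue SUB r0<-Add3 // r0:Add3,r1:2,r2:3,r3:Add2
cycle 5: CDB Add1=1; issue SUB r0<-Add1 // r0:Add1,r1:2,r2:3,r3:Add2
cycle 6: CDB Add2=4; issue SUB r2<-Add2 // r0:Add1,r1:2,r2:Add2,r3:4
cycle 7: CDB Add1=-1; issue ADD r3<-Add1 // r0:-1,r1:2,r2:Add2,r3:Add1
cycle 8: CDB Add3=-1; issue ADD r1<-Add3 // r0:-1,r1:Add3,r2:Add2,r3:Add1
cycle 9: CDB Add1=6; issue MUL r3<-Mul1 // r0:-1,r1:Add3,r2:Add2,r3:Mul1
cycle 10: CDB Add2=-3 // r0:-1,r1:Add3,r2:-3,r3:Mul1
cycle 11: CDB Add3=8 // r0:-1,r1:8,r2:-3,r3:Mul1
cycle 12: - // r0:-1,r1:8,r2:-3,r3:Mul1
cycle 13: - // r0:-1,r1:8,r2:-3,r3:Mul1

STATUS = VALUE -3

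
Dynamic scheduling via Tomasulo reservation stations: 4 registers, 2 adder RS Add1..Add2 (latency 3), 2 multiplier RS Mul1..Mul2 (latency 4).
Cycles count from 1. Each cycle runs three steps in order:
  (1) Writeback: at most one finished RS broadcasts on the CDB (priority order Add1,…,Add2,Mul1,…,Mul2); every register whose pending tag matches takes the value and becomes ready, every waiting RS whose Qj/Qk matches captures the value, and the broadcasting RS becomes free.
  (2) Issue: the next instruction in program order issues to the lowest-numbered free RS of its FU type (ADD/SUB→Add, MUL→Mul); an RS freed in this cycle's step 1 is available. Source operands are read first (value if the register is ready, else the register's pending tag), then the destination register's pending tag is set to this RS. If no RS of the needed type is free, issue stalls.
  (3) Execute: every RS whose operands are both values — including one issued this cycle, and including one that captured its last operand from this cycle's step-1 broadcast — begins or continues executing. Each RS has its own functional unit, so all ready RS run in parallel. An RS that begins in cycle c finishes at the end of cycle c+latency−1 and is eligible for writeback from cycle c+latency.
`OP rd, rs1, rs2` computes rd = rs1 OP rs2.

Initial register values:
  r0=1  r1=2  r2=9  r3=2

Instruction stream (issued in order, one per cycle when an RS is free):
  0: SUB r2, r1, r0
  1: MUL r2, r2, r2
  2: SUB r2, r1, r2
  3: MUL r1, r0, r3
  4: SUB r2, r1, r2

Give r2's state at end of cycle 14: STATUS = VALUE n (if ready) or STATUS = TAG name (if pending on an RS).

STATUS = VALUE 1

c1: issue SUB r2<-Add1 | r0:1,r1:2,r2:Add1,r3:2
c2: issue MUL r2<-Mul1 | r0:1,r1:2,r2:Mul1,r3:2
c3: issue SUB r2<-Add2 | r0:1,r1:2,r2:Add2,r3:2
c4: CDB Add1=1; issue MUL r1<-Mul2 | r0:1,r1:Mul2,r2:Add2,r3:2
c5: issue SUB r2<-Add1 | r0:1,r1:Mul2,r2:Add1,r3:2
c6: - | r0:1,r1:Mul2,r2:Add1,r3:2
c7: - | r0:1,r1:Mul2,r2:Add1,r3:2
c8: CDB Mul1=1 | r0:1,r1:Mul2,r2:Add1,r3:2
c9: CDB Mul2=2 | r0:1,r1:2,r2:Add1,r3:2
c10: - | r0:1,r1:2,r2:Add1,r3:2
c11: CDB Add2=1 | r0:1,r1:2,r2:Add1,r3:2
c12: - | r0:1,r1:2,r2:Add1,r3:2
c13: - | r0:1,r1:2,r2:Add1,r3:2
c14: CDB Add1=1 | r0:1,r1:2,r2:1,r3:2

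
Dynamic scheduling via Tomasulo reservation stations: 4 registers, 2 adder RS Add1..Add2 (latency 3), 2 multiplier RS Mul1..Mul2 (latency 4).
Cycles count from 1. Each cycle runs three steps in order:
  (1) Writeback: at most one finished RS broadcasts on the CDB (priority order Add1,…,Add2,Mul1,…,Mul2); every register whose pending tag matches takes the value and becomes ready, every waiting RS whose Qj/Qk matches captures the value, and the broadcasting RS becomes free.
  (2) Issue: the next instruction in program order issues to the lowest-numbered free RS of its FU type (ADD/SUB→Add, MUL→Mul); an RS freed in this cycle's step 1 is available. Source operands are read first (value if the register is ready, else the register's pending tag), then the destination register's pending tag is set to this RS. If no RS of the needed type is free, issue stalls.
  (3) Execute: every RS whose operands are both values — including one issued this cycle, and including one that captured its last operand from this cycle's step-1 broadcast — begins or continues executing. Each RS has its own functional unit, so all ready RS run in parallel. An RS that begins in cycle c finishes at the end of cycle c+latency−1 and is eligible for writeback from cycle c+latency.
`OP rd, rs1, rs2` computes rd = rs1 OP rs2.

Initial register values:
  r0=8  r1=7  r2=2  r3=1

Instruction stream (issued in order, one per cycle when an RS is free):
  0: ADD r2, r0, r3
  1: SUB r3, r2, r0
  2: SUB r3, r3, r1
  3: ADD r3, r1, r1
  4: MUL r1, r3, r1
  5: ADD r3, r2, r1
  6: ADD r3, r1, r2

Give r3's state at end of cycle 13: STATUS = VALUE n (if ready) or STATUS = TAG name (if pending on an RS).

STATUS = TAG Add2

cycle 1: issue ADD r2<-Add1 // r0:8,r1:7,r2:Add1,r3:1
cycle 2: issue SUB r3<-Add2 // r0:8,r1:7,r2:Add1,r3:Add2
cycle 3: stall // r0:8,r1:7,r2:Add1,r3:Add2
cycle 4: CDB Add1=9; issue SUB r3<-Add1 // r0:8,r1:7,r2:9,r3:Add1
cycle 5: stall // r0:8,r1:7,r2:9,r3:Add1
cycle 6: stall // r0:8,r1:7,r2:9,r3:Add1
cycle 7: CDB Add2=1; issue ADD r3<-Add2 // r0:8,r1:7,r2:9,r3:Add2
cycle 8: issue MUL r1<-Mul1 // r0:8,r1:Mul1,r2:9,r3:Add2
cycle 9: stall // r0:8,r1:Mul1,r2:9,r3:Add2
cycle 10: CDB Add1=-6; issue ADD r3<-Add1 // r0:8,r1:Mul1,r2:9,r3:Add1
cycle 11: CDB Add2=14; issue ADD r3<-Add2 // r0:8,r1:Mul1,r2:9,r3:Add2
cycle 12: - // r0:8,r1:Mul1,r2:9,r3:Add2
cycle 13: - // r0:8,r1:Mul1,r2:9,r3:Add2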